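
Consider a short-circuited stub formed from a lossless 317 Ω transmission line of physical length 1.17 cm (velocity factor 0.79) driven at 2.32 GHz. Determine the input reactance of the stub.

λ = v/f = 0.79·c / 2.32 GHz = 0.102 m
βl = 2π·l/λ = 2π × 0.115 = 41.2°
tan(βl) = 0.876
For a short-circuited stub, Z_in = jZ_0·tan(βl)

X_in ≈ 278 Ω (inductive)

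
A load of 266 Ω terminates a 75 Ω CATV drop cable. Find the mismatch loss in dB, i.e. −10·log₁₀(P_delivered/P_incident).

Γ = (266 − 75)/(266 + 75) = 0.56
|Γ|² = 0.314, so P_del/P_inc = 1 − |Γ|² = 0.686
ML = −10·log₁₀(1 − |Γ|²)

mismatch loss ≈ 1.64 dB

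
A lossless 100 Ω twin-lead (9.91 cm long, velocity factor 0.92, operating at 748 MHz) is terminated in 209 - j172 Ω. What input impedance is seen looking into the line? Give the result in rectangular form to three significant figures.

λ = v/f = 0.92·c / 748 MHz = 0.369 m
βl = 2π·l/λ = 2π × 0.269 = 96.7°
tan(βl) = tan(96.7°) = -8.53
Z_in = Z_0·(Z_L + jZ_0·tanβl)/(Z_0 + jZ_L·tanβl)
     = 100·(209 − j1020)/(-1370 − j1780)

Z_in ≈ 30.5 + j35.1 Ω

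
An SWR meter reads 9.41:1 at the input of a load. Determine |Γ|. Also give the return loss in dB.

|Γ| = (S − 1)/(S + 1) = (9.41 − 1)/(9.41 + 1) = 8.41/10.4
RL = −20·log₁₀|Γ| = −20·log₁₀(0.808)

|Γ| ≈ 0.808; return loss ≈ 1.85 dB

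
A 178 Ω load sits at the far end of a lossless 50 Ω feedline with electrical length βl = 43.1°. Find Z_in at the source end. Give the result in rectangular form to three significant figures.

Z_in ≈ 27.6 − j45.1 Ω

tan(βl) = tan(43.1°) = 0.936
Z_in = Z_0·(Z_L + jZ_0·tanβl)/(Z_0 + jZ_L·tanβl)
     = 50·(178 + j46.8)/(50 + j167)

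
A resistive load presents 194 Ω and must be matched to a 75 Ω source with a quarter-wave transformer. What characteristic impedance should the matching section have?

Z_qwt = √(Z_0·R_L) = √(75 × 194) = √14550

Z_qwt ≈ 121 Ω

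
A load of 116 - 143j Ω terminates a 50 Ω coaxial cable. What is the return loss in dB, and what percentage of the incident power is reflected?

RL ≈ 2.87 dB; 51.7% of incident power reflected

Γ = (66 − j143)/(166 − j143), |Γ| = 0.719
RL = −20·log₁₀(0.719) = 2.87 dB
P_refl/P_inc = |Γ|² = 0.517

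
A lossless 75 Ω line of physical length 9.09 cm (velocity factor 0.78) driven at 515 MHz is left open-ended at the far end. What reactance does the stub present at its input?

X_in ≈ -24.3 Ω (capacitive)

λ = v/f = 0.78·c / 515 MHz = 0.454 m
βl = 2π·l/λ = 2π × 0.2 = 72°
tan(βl) = 3.08
For an open-ended stub, Z_in = −jZ_0·cot(βl) = −jZ_0/tan(βl)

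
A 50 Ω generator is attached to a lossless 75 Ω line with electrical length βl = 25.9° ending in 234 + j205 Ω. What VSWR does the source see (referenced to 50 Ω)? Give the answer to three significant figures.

VSWR ≈ 8.11

tan(βl) = 0.486
Z_in = Z_0·(Z_L + jZ_0·tanβl)/(Z_0 + jZ_L·tanβl) = 120 − j180 Ω
Γ_s = (Z_in − Z_s)/(Z_in + Z_s) = (70.4 − j180)/(170 − j180), |Γ_s| = 0.78
VSWR = (1 + |Γ_s|)/(1 − |Γ_s|)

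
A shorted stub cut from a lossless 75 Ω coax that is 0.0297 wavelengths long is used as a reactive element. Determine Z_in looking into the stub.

βl = 2π × 0.0297 = 10.7°
tan(βl) = 0.189
For a shorted stub, Z_in = jZ_0·tan(βl)

Z_in ≈ +j14.2 Ω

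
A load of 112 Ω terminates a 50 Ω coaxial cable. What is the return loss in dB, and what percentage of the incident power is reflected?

RL ≈ 8.34 dB; 14.6% of incident power reflected

Γ = (112 − 50)/(112 + 50) = 0.383
RL = −20·log₁₀(0.383) = 8.34 dB
P_refl/P_inc = |Γ|² = 0.146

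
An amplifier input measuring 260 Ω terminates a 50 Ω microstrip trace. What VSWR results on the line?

VSWR ≈ 5.2

For a purely resistive load, VSWR = R_L/Z_0 or Z_0/R_L (whichever > 1) = 260/50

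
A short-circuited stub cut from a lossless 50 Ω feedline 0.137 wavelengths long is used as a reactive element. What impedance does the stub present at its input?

Z_in ≈ +j58.2 Ω

βl = 2π × 0.137 = 49.3°
tan(βl) = 1.16
For a short-circuited stub, Z_in = jZ_0·tan(βl)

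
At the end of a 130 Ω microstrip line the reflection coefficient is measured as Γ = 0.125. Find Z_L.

Z_L ≈ 167 Ω

Z_L = Z_0·(1 + Γ)/(1 − Γ) = 130·(1.12)/(0.875)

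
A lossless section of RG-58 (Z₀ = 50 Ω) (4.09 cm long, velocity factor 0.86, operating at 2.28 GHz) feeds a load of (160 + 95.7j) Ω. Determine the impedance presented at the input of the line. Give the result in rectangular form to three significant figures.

Z_in ≈ 15.3 + j28.9 Ω

λ = v/f = 0.86·c / 2.28 GHz = 0.113 m
βl = 2π·l/λ = 2π × 0.361 = 130°
tan(βl) = tan(130°) = -1.19
Z_in = Z_0·(Z_L + jZ_0·tanβl)/(Z_0 + jZ_L·tanβl)
     = 50·(160 + j36.4)/(164 − j190)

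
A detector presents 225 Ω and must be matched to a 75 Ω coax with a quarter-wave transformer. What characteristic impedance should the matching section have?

Z_qwt ≈ 130 Ω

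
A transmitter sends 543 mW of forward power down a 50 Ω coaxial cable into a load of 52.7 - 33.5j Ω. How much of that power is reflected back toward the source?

|Γ| = |(2.7 − j33.5)/(102.7 − j33.5)| = 0.311
|Γ|² = 0.0968
P_refl = |Γ|²·P_inc = 52.6 mW, P_del = (1 − |Γ|²)·P_inc = 490 mW

P_reflected ≈ 52.6 mW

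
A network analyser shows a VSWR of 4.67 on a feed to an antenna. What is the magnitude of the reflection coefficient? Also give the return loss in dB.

|Γ| ≈ 0.647; return loss ≈ 3.78 dB

|Γ| = (S − 1)/(S + 1) = (4.67 − 1)/(4.67 + 1) = 3.67/5.67
RL = −20·log₁₀|Γ| = −20·log₁₀(0.647)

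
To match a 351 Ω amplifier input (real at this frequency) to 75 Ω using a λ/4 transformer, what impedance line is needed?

Z_qwt = √(Z_0·R_L) = √(75 × 351) = √26320

Z_qwt ≈ 162 Ω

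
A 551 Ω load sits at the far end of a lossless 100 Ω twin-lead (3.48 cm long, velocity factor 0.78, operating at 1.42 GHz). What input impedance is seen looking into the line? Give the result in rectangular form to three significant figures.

λ = v/f = 0.78·c / 1.42 GHz = 0.165 m
βl = 2π·l/λ = 2π × 0.211 = 76°
tan(βl) = tan(76°) = 4.02
Z_in = Z_0·(Z_L + jZ_0·tanβl)/(Z_0 + jZ_L·tanβl)
     = 100·(551 + j402)/(100 + j2210)

Z_in ≈ 19.2 − j24 Ω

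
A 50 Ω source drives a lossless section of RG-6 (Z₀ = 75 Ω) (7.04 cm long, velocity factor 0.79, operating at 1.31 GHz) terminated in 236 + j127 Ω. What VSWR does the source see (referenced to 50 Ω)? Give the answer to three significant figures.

λ = v/f = 0.79·c / 1.31 GHz = 0.181 m
βl = 2π·l/λ = 2π × 0.389 = 140°
tan(βl) = -0.837
Z_in = Z_0·(Z_L + jZ_0·tanβl)/(Z_0 + jZ_L·tanβl) = 31.4 + j60.8 Ω
Γ_s = (Z_in − Z_s)/(Z_in + Z_s) = (-18.6 + j60.8)/(81.4 + j60.8), |Γ_s| = 0.626
VSWR = (1 + |Γ_s|)/(1 − |Γ_s|)

VSWR ≈ 4.34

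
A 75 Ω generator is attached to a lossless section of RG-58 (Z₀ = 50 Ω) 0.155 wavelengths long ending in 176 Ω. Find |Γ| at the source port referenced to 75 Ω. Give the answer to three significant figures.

βl = 2π × 0.155 = 55.8°
tan(βl) = 1.47
Z_in = Z_0·(Z_L + jZ_0·tanβl)/(Z_0 + jZ_L·tanβl) = 20 − j30.1 Ω
Γ_s = (Z_in − Z_s)/(Z_in + Z_s) = (-55 − j30.1)/(95 − j30.1), |Γ_s| = 0.629

|Γ| ≈ 0.629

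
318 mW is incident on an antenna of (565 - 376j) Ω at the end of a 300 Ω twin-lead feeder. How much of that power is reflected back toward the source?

P_reflected ≈ 75.6 mW

|Γ| = |(265 − j376)/(865 − j376)| = 0.488
|Γ|² = 0.238
P_refl = |Γ|²·P_inc = 75.6 mW, P_del = (1 − |Γ|²)·P_inc = 242 mW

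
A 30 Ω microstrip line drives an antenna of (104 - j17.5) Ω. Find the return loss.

Γ = (74 − j17.5)/(134 − j17.5), |Γ| = 0.563
RL = −20·log₁₀|Γ| = −20·log₁₀(0.563)

RL ≈ 4.99 dB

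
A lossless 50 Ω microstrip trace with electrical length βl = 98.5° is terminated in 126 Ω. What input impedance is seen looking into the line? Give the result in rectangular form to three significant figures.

Z_in ≈ 20.2 + j6.27 Ω

tan(βl) = tan(98.5°) = -6.69
Z_in = Z_0·(Z_L + jZ_0·tanβl)/(Z_0 + jZ_L·tanβl)
     = 50·(126 − j335)/(50 − j843)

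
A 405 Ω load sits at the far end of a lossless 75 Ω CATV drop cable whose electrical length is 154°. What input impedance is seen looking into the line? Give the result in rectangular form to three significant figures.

Z_in ≈ 63.2 + j130 Ω

tan(βl) = tan(154°) = -0.488
Z_in = Z_0·(Z_L + jZ_0·tanβl)/(Z_0 + jZ_L·tanβl)
     = 75·(405 − j36.6)/(75 − j198)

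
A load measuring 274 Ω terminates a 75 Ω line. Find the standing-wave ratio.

For a purely resistive load, VSWR = R_L/Z_0 or Z_0/R_L (whichever > 1) = 274/75

VSWR ≈ 3.65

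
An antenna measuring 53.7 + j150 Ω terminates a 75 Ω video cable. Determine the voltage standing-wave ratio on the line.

Γ = (Z_L − Z_0)/(Z_L + Z_0) = (-21.3 + j150)/(128.7 + j150)
|Γ| = 152/198 = 0.767
VSWR = (1 + |Γ|)/(1 − |Γ|) = 1.77/0.233

VSWR ≈ 7.57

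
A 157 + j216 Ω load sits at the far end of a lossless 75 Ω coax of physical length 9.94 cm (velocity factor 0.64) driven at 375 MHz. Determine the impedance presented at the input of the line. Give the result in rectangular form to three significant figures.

Z_in ≈ 16.6 − j47.4 Ω

λ = v/f = 0.64·c / 375 MHz = 0.512 m
βl = 2π·l/λ = 2π × 0.194 = 69.9°
tan(βl) = tan(69.9°) = 2.73
Z_in = Z_0·(Z_L + jZ_0·tanβl)/(Z_0 + jZ_L·tanβl)
     = 75·(157 + j421)/(-515 + j429)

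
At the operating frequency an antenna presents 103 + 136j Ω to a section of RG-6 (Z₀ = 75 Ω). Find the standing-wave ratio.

VSWR ≈ 4.26

Γ = (Z_L − Z_0)/(Z_L + Z_0) = (28 + j136)/(178 + j136)
|Γ| = 139/224 = 0.62
VSWR = (1 + |Γ|)/(1 − |Γ|) = 1.62/0.38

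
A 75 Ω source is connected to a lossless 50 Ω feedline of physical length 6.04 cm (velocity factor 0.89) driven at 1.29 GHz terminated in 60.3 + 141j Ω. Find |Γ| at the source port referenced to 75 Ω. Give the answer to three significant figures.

|Γ| ≈ 0.855

λ = v/f = 0.89·c / 1.29 GHz = 0.207 m
βl = 2π·l/λ = 2π × 0.292 = 105°
tan(βl) = -3.72
Z_in = Z_0·(Z_L + jZ_0·tanβl)/(Z_0 + jZ_L·tanβl) = 5.88 − j1.61 Ω
Γ_s = (Z_in − Z_s)/(Z_in + Z_s) = (-69.1 − j1.61)/(80.9 − j1.61), |Γ_s| = 0.855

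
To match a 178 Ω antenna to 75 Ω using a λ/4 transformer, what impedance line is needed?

Z_qwt ≈ 116 Ω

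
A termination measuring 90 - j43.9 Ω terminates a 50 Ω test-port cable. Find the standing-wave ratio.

VSWR ≈ 2.36

Γ = (Z_L − Z_0)/(Z_L + Z_0) = (40 − j43.9)/(140 − j43.9)
|Γ| = 59.4/147 = 0.405
VSWR = (1 + |Γ|)/(1 − |Γ|) = 1.4/0.595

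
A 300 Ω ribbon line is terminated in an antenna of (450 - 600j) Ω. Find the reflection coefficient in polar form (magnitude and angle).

Γ ≈ 0.644 ∠ -37.3°

Γ = (Z_L − Z_0)/(Z_L + Z_0) = (150 − j600)/(750 − j600)
|Γ| = 618/960 = 0.644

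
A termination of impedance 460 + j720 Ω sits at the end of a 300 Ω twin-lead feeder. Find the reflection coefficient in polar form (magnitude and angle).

Γ ≈ 0.705 ∠ 34°

Γ = (Z_L − Z_0)/(Z_L + Z_0) = (160 + j720)/(760 + j720)
|Γ| = 738/1050 = 0.705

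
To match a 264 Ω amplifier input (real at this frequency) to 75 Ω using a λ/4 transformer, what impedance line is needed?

Z_qwt ≈ 141 Ω

Z_qwt = √(Z_0·R_L) = √(75 × 264) = √19800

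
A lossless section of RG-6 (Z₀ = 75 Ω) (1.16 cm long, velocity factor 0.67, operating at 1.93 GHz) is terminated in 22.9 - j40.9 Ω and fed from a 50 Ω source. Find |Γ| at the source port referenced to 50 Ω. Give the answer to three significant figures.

λ = v/f = 0.67·c / 1.93 GHz = 0.104 m
βl = 2π·l/λ = 2π × 0.111 = 40.1°
tan(βl) = 0.842
Z_in = Z_0·(Z_L + jZ_0·tanβl)/(Z_0 + jZ_L·tanβl) = 17.8 + j12.1 Ω
Γ_s = (Z_in − Z_s)/(Z_in + Z_s) = (-32.2 + j12.1)/(67.8 + j12.1), |Γ_s| = 0.499

|Γ| ≈ 0.499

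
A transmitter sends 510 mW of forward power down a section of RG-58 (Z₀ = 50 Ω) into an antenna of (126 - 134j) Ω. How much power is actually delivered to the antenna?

P_delivered ≈ 263 mW

|Γ| = |(76 − j134)/(176 − j134)| = 0.696
|Γ|² = 0.485
P_refl = |Γ|²·P_inc = 247 mW, P_del = (1 − |Γ|²)·P_inc = 263 mW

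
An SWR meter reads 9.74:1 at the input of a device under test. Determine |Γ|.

|Γ| ≈ 0.814

|Γ| = (S − 1)/(S + 1) = (9.74 − 1)/(9.74 + 1) = 8.74/10.7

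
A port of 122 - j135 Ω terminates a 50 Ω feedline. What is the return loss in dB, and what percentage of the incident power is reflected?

Γ = (72 − j135)/(172 − j135), |Γ| = 0.7
RL = −20·log₁₀(0.7) = 3.1 dB
P_refl/P_inc = |Γ|² = 0.49

RL ≈ 3.1 dB; 49% of incident power reflected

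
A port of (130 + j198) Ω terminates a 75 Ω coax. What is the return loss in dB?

Γ = (55 + j198)/(205 + j198), |Γ| = 0.721
RL = −20·log₁₀|Γ| = −20·log₁₀(0.721)

RL ≈ 2.84 dB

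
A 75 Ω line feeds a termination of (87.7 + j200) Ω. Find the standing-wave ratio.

Γ = (Z_L − Z_0)/(Z_L + Z_0) = (12.7 + j200)/(162.7 + j200)
|Γ| = 200/258 = 0.777
VSWR = (1 + |Γ|)/(1 − |Γ|) = 1.78/0.223

VSWR ≈ 7.98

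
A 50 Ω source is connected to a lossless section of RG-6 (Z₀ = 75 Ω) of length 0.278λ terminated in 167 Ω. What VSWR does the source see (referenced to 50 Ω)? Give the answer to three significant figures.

VSWR ≈ 1.56

βl = 2π × 0.278 = 100°
tan(βl) = -5.63
Z_in = Z_0·(Z_L + jZ_0·tanβl)/(Z_0 + jZ_L·tanβl) = 34.5 + j10.6 Ω
Γ_s = (Z_in − Z_s)/(Z_in + Z_s) = (-15.5 + j10.6)/(84.5 + j10.6), |Γ_s| = 0.22
VSWR = (1 + |Γ_s|)/(1 − |Γ_s|)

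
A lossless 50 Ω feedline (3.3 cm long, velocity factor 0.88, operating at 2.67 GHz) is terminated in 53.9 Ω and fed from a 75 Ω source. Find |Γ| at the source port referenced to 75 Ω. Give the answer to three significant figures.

λ = v/f = 0.88·c / 2.67 GHz = 0.0989 m
βl = 2π·l/λ = 2π × 0.334 = 120°
tan(βl) = -1.72
Z_in = Z_0·(Z_L + jZ_0·tanβl)/(Z_0 + jZ_L·tanβl) = 48.1 + j3.14 Ω
Γ_s = (Z_in − Z_s)/(Z_in + Z_s) = (-26.9 + j3.14)/(123 + j3.14), |Γ_s| = 0.22

|Γ| ≈ 0.22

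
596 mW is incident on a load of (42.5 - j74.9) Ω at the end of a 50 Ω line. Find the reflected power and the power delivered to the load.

P_reflected ≈ 238 mW; P_delivered ≈ 358 mW

|Γ| = |(-7.5 − j74.9)/(92.5 − j74.9)| = 0.632
|Γ|² = 0.4
P_refl = |Γ|²·P_inc = 238 mW, P_del = (1 − |Γ|²)·P_inc = 358 mW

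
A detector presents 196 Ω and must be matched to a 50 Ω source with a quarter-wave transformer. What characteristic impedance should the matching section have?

Z_qwt = √(Z_0·R_L) = √(50 × 196) = √9800

Z_qwt ≈ 99 Ω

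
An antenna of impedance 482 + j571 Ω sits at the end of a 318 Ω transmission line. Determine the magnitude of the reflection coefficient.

|Γ| ≈ 0.604

Γ = (Z_L − Z_0)/(Z_L + Z_0) = (164 + j571)/(800 + j571)
|Γ| = 594/983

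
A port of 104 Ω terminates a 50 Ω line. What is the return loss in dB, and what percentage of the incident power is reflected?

RL ≈ 9.1 dB; 12.3% of incident power reflected

Γ = (104 − 50)/(104 + 50) = 0.351
RL = −20·log₁₀(0.351) = 9.1 dB
P_refl/P_inc = |Γ|² = 0.123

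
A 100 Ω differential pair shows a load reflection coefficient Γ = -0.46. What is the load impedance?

Z_L ≈ 37 Ω

Z_L = Z_0·(1 + Γ)/(1 − Γ) = 100·(0.54)/(1.46)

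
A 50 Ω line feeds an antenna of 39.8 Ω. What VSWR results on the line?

VSWR ≈ 1.26

For a purely resistive load, VSWR = R_L/Z_0 or Z_0/R_L (whichever > 1) = 50/39.8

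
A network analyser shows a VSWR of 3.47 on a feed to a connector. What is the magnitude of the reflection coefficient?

|Γ| = (S − 1)/(S + 1) = (3.47 − 1)/(3.47 + 1) = 2.47/4.47

|Γ| ≈ 0.553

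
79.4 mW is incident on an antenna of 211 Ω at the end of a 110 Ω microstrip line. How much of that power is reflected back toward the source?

P_reflected ≈ 7.86 mW

Γ = (211 − 110)/(211 + 110) = 0.315
|Γ|² = 0.099
P_refl = |Γ|²·P_inc = 7.86 mW, P_del = (1 − |Γ|²)·P_inc = 71.5 mW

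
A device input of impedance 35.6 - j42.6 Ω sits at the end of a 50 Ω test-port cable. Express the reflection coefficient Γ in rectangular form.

Γ = (Z_L − Z_0)/(Z_L + Z_0) = (-14.4 − j42.6)/(85.6 − j42.6)

Γ ≈ 0.0637 − j0.466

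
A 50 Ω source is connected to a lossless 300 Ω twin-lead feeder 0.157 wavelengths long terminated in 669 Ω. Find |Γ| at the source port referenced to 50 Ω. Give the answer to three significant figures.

|Γ| ≈ 0.717

βl = 2π × 0.157 = 56.5°
tan(βl) = 1.51
Z_in = Z_0·(Z_L + jZ_0·tanβl)/(Z_0 + jZ_L·tanβl) = 178 − j146 Ω
Γ_s = (Z_in − Z_s)/(Z_in + Z_s) = (128 − j146)/(228 − j146), |Γ_s| = 0.717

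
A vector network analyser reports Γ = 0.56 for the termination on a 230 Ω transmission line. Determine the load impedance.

Z_L = Z_0·(1 + Γ)/(1 − Γ) = 230·(1.56)/(0.44)

Z_L ≈ 815 Ω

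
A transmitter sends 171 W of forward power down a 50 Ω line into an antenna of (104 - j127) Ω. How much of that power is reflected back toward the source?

|Γ| = |(54 − j127)/(154 − j127)| = 0.691
|Γ|² = 0.478
P_refl = |Γ|²·P_inc = 81.7 W, P_del = (1 − |Γ|²)·P_inc = 89.3 W

P_reflected ≈ 81.7 W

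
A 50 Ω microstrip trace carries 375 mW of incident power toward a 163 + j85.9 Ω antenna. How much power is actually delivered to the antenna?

|Γ| = |(113 + j85.9)/(213 + j85.9)| = 0.618
|Γ|² = 0.382
P_refl = |Γ|²·P_inc = 143 mW, P_del = (1 − |Γ|²)·P_inc = 232 mW

P_delivered ≈ 232 mW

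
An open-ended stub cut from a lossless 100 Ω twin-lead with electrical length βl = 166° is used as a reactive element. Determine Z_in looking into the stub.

Z_in ≈ +j401 Ω

tan(βl) = -0.249
For an open-ended stub, Z_in = −jZ_0·cot(βl) = −jZ_0/tan(βl)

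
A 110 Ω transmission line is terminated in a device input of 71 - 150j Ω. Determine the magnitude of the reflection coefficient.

|Γ| ≈ 0.659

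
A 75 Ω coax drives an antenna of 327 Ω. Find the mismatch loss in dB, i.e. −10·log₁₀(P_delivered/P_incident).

mismatch loss ≈ 2.17 dB

Γ = (327 − 75)/(327 + 75) = 0.627
|Γ|² = 0.393, so P_del/P_inc = 1 − |Γ|² = 0.607
ML = −10·log₁₀(1 − |Γ|²)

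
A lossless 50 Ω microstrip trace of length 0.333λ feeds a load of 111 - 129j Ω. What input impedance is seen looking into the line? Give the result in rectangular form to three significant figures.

βl = 2π × 0.333 = 120°
tan(βl) = tan(120°) = -1.74
Z_in = Z_0·(Z_L + jZ_0·tanβl)/(Z_0 + jZ_L·tanβl)
     = 50·(111 − j216)/(-175 − j193)

Z_in ≈ 16.5 + j43.6 Ω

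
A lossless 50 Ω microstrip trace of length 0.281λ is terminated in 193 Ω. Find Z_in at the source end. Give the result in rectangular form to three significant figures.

Z_in ≈ 13.4 + j9.18 Ω

βl = 2π × 0.281 = 101°
tan(βl) = tan(101°) = -5.07
Z_in = Z_0·(Z_L + jZ_0·tanβl)/(Z_0 + jZ_L·tanβl)
     = 50·(193 − j253)/(50 − j978)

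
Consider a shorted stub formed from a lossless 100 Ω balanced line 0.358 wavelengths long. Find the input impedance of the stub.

βl = 2π × 0.358 = 129°
tan(βl) = -1.24
For a shorted stub, Z_in = jZ_0·tan(βl)

Z_in ≈ −j124 Ω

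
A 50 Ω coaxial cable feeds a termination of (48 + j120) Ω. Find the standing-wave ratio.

VSWR ≈ 7.87

Γ = (Z_L − Z_0)/(Z_L + Z_0) = (-2 + j120)/(98 + j120)
|Γ| = 120/155 = 0.775
VSWR = (1 + |Γ|)/(1 − |Γ|) = 1.77/0.225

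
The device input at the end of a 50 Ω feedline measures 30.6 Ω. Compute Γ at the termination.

Γ = (Z_L − Z_0)/(Z_L + Z_0) = (30.6 − 50)/(30.6 + 50) = -19.4/80.6

Γ = -0.241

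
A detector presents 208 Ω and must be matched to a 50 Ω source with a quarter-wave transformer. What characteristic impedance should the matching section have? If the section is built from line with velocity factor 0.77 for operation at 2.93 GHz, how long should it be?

Z_qwt ≈ 102 Ω; length ≈ 1.97 cm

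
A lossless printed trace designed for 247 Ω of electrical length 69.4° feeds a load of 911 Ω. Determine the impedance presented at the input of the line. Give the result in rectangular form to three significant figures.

tan(βl) = tan(69.4°) = 2.66
Z_in = Z_0·(Z_L + jZ_0·tanβl)/(Z_0 + jZ_L·tanβl)
     = 247·(911 + j657)/(247 + j2420)

Z_in ≈ 75.6 − j85.1 Ω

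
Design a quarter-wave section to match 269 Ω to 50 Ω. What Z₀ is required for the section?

Z_qwt = √(Z_0·R_L) = √(50 × 269) = √13450

Z_qwt ≈ 116 Ω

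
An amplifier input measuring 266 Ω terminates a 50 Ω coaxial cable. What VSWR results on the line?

VSWR ≈ 5.32

Γ = (266 − 50)/(266 + 50) = 0.684
VSWR = (1 + 0.684)/(1 − 0.684)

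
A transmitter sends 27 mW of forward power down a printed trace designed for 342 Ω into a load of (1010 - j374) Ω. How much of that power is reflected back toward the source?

P_reflected ≈ 8.04 mW

|Γ| = |(668 − j374)/(1352 − j374)| = 0.546
|Γ|² = 0.298
P_refl = |Γ|²·P_inc = 8.04 mW, P_del = (1 − |Γ|²)·P_inc = 19 mW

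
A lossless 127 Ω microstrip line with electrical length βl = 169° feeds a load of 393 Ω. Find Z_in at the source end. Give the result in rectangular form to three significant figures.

Z_in ≈ 299 + j155 Ω

tan(βl) = tan(169°) = -0.194
Z_in = Z_0·(Z_L + jZ_0·tanβl)/(Z_0 + jZ_L·tanβl)
     = 127·(393 − j24.7)/(127 − j76.4)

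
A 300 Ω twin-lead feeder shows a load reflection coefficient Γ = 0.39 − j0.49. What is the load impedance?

Z_L = Z_0·(1 + Γ)/(1 − Γ) = 300·(1.39 − j0.49)/(0.61 + j0.49)

Z_L ≈ 298 − j480 Ω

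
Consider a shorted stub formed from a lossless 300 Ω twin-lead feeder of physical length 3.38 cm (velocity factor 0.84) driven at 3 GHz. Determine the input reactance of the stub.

λ = v/f = 0.84·c / 3 GHz = 0.084 m
βl = 2π·l/λ = 2π × 0.402 = 145°
tan(βl) = -0.704
For a shorted stub, Z_in = jZ_0·tan(βl)

X_in ≈ -211 Ω (capacitive)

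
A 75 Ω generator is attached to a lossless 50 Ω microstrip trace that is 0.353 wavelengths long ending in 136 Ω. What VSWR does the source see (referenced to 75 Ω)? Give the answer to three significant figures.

βl = 2π × 0.353 = 127°
tan(βl) = -1.32
Z_in = Z_0·(Z_L + jZ_0·tanβl)/(Z_0 + jZ_L·tanβl) = 26.8 + j30.3 Ω
Γ_s = (Z_in − Z_s)/(Z_in + Z_s) = (-48.2 + j30.3)/(102 + j30.3), |Γ_s| = 0.536
VSWR = (1 + |Γ_s|)/(1 − |Γ_s|)

VSWR ≈ 3.31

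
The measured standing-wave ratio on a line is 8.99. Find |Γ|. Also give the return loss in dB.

|Γ| ≈ 0.8; return loss ≈ 1.94 dB

|Γ| = (S − 1)/(S + 1) = (8.99 − 1)/(8.99 + 1) = 7.99/9.99
RL = −20·log₁₀|Γ| = −20·log₁₀(0.8)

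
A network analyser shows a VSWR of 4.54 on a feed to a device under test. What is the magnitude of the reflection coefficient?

|Γ| = (S − 1)/(S + 1) = (4.54 − 1)/(4.54 + 1) = 3.54/5.54

|Γ| ≈ 0.639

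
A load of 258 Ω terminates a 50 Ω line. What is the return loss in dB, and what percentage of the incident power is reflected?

Γ = (258 − 50)/(258 + 50) = 0.675
RL = −20·log₁₀(0.675) = 3.41 dB
P_refl/P_inc = |Γ|² = 0.456

RL ≈ 3.41 dB; 45.6% of incident power reflected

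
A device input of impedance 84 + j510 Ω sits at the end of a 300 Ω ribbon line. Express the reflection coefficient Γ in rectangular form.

Γ = (Z_L − Z_0)/(Z_L + Z_0) = (-216 + j510)/(384 + j510)

Γ ≈ 0.435 + j0.751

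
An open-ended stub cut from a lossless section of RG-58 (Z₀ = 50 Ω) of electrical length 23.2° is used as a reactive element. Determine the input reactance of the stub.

X_in ≈ -117 Ω (capacitive)

tan(βl) = 0.429
For an open-ended stub, Z_in = −jZ_0·cot(βl) = −jZ_0/tan(βl)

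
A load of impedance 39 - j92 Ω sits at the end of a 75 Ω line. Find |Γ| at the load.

|Γ| ≈ 0.674

Γ = (Z_L − Z_0)/(Z_L + Z_0) = (-36 − j92)/(114 − j92)
|Γ| = 98.8/146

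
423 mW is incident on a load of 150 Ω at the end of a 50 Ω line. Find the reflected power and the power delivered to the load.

P_reflected ≈ 106 mW; P_delivered ≈ 317 mW

Γ = (150 − 50)/(150 + 50) = 0.5
|Γ|² = 0.25
P_refl = |Γ|²·P_inc = 106 mW, P_del = (1 − |Γ|²)·P_inc = 317 mW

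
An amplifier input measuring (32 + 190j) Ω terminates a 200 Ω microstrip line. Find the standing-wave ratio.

VSWR ≈ 12

Γ = (Z_L − Z_0)/(Z_L + Z_0) = (-168 + j190)/(232 + j190)
|Γ| = 254/300 = 0.846
VSWR = (1 + |Γ|)/(1 − |Γ|) = 1.85/0.154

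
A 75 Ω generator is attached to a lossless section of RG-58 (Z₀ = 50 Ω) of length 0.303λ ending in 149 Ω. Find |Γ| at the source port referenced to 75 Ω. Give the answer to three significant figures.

|Γ| ≈ 0.617

βl = 2π × 0.303 = 109°
tan(βl) = -2.89
Z_in = Z_0·(Z_L + jZ_0·tanβl)/(Z_0 + jZ_L·tanβl) = 18.5 + j15.1 Ω
Γ_s = (Z_in − Z_s)/(Z_in + Z_s) = (-56.5 + j15.1)/(93.5 + j15.1), |Γ_s| = 0.617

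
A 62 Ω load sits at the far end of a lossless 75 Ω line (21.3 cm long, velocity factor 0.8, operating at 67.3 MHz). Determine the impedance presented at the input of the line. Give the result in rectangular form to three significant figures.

λ = v/f = 0.8·c / 67.3 MHz = 3.57 m
βl = 2π·l/λ = 2π × 0.0597 = 21.5°
tan(βl) = tan(21.5°) = 0.394
Z_in = Z_0·(Z_L + jZ_0·tanβl)/(Z_0 + jZ_L·tanβl)
     = 75·(62 + j29.5)/(75 + j24.4)

Z_in ≈ 64.8 + j8.46 Ω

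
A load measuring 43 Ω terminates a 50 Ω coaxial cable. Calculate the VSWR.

VSWR ≈ 1.16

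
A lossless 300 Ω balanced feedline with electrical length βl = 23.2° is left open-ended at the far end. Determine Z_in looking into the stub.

Z_in ≈ −j700 Ω

tan(βl) = 0.429
For an open-ended stub, Z_in = −jZ_0·cot(βl) = −jZ_0/tan(βl)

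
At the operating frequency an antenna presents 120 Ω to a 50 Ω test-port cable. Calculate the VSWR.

VSWR ≈ 2.4

For a purely resistive load, VSWR = R_L/Z_0 or Z_0/R_L (whichever > 1) = 120/50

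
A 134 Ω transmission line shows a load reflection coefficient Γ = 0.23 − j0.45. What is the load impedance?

Z_L = Z_0·(1 + Γ)/(1 − Γ) = 134·(1.23 − j0.45)/(0.77 + j0.45)

Z_L ≈ 125 − j152 Ω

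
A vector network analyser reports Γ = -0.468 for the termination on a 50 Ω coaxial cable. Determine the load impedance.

Z_L ≈ 18.1 Ω

Z_L = Z_0·(1 + Γ)/(1 − Γ) = 50·(0.532)/(1.47)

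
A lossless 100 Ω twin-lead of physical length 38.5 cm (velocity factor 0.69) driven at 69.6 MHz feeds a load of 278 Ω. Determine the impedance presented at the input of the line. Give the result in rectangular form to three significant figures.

λ = v/f = 0.69·c / 69.6 MHz = 2.97 m
βl = 2π·l/λ = 2π × 0.129 = 46.6°
tan(βl) = tan(46.6°) = 1.06
Z_in = Z_0·(Z_L + jZ_0·tanβl)/(Z_0 + jZ_L·tanβl)
     = 100·(278 + j106)/(100 + j294)

Z_in ≈ 61.1 − j73.8 Ω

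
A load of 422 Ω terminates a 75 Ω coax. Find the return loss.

RL ≈ 3.12 dB

Γ = (422 − 75)/(422 + 75) = 0.698
RL = −20·log₁₀|Γ| = −20·log₁₀(0.698)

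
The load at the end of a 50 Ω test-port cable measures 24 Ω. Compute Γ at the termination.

Γ = (Z_L − Z_0)/(Z_L + Z_0) = (24 − 50)/(24 + 50) = -26/74

Γ = -0.351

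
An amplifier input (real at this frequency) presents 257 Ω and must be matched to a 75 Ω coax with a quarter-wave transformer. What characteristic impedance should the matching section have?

Z_qwt = √(Z_0·R_L) = √(75 × 257) = √19280

Z_qwt ≈ 139 Ω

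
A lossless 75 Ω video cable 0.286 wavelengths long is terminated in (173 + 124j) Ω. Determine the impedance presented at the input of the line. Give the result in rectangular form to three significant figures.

βl = 2π × 0.286 = 103°
tan(βl) = tan(103°) = -4.35
Z_in = Z_0·(Z_L + jZ_0·tanβl)/(Z_0 + jZ_L·tanβl)
     = 75·(173 − j202)/(614 − j752)

Z_in ≈ 20.5 + j0.487 Ω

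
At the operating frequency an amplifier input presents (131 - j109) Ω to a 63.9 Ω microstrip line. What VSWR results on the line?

Γ = (Z_L − Z_0)/(Z_L + Z_0) = (67.1 − j109)/(194.9 − j109)
|Γ| = 128/223 = 0.573
VSWR = (1 + |Γ|)/(1 − |Γ|) = 1.57/0.427

VSWR ≈ 3.69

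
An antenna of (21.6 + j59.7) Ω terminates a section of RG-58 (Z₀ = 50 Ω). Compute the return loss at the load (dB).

RL ≈ 2.99 dB

Γ = (-28.4 + j59.7)/(71.6 + j59.7), |Γ| = 0.709
RL = −20·log₁₀|Γ| = −20·log₁₀(0.709)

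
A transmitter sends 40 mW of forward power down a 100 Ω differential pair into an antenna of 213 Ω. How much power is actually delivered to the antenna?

Γ = (213 − 100)/(213 + 100) = 0.361
|Γ|² = 0.13
P_refl = |Γ|²·P_inc = 5.21 mW, P_del = (1 − |Γ|²)·P_inc = 34.8 mW

P_delivered ≈ 34.8 mW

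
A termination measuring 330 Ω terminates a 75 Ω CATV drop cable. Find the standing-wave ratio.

VSWR ≈ 4.4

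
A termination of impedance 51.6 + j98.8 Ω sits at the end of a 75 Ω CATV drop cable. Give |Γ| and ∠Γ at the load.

Γ ≈ 0.632 ∠ 65.4°

Γ = (Z_L − Z_0)/(Z_L + Z_0) = (-23.4 + j98.8)/(126.6 + j98.8)
|Γ| = 102/161 = 0.632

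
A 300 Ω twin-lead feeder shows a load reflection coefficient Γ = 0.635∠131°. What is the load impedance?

Z_L ≈ 80.1 + j129 Ω

Z_L = Z_0·(1 + Γ)/(1 − Γ) = 300·(0.583 + j0.479)/(1.42 − j0.479)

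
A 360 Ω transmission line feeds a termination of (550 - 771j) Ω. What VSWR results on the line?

VSWR ≈ 4.98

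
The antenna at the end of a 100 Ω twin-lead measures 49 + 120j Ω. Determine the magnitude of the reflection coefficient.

|Γ| ≈ 0.682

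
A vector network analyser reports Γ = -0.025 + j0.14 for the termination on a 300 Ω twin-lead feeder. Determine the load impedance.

Z_L ≈ 275 + j78.5 Ω

Z_L = Z_0·(1 + Γ)/(1 − Γ) = 300·(0.975 + j0.14)/(1.02 − j0.14)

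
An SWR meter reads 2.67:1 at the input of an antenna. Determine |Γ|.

|Γ| = (S − 1)/(S + 1) = (2.67 − 1)/(2.67 + 1) = 1.67/3.67

|Γ| ≈ 0.455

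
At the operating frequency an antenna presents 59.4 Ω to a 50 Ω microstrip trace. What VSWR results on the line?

VSWR ≈ 1.19

For a purely resistive load, VSWR = R_L/Z_0 or Z_0/R_L (whichever > 1) = 59.4/50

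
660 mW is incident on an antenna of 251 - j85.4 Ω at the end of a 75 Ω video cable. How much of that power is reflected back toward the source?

|Γ| = |(176 − j85.4)/(326 − j85.4)| = 0.58
|Γ|² = 0.337
P_refl = |Γ|²·P_inc = 222 mW, P_del = (1 − |Γ|²)·P_inc = 438 mW

P_reflected ≈ 222 mW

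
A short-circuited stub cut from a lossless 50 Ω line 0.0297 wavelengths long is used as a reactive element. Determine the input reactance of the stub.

βl = 2π × 0.0297 = 10.7°
tan(βl) = 0.189
For a short-circuited stub, Z_in = jZ_0·tan(βl)

X_in ≈ 9.44 Ω (inductive)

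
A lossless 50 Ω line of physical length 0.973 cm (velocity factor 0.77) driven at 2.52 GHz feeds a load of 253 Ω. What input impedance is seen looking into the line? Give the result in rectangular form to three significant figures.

λ = v/f = 0.77·c / 2.52 GHz = 0.0917 m
βl = 2π·l/λ = 2π × 0.106 = 38.2°
tan(βl) = tan(38.2°) = 0.787
Z_in = Z_0·(Z_L + jZ_0·tanβl)/(Z_0 + jZ_L·tanβl)
     = 50·(253 + j39.4)/(50 + j199)

Z_in ≈ 24.3 − j57.4 Ω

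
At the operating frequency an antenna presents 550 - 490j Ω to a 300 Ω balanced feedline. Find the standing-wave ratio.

Γ = (Z_L − Z_0)/(Z_L + Z_0) = (250 − j490)/(850 − j490)
|Γ| = 550/981 = 0.561
VSWR = (1 + |Γ|)/(1 − |Γ|) = 1.56/0.439

VSWR ≈ 3.55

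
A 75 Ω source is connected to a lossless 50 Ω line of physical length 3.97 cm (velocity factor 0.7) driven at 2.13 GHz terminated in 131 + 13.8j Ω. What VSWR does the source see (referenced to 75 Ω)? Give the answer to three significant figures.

VSWR ≈ 2.67

λ = v/f = 0.7·c / 2.13 GHz = 0.0986 m
βl = 2π·l/λ = 2π × 0.403 = 145°
tan(βl) = -0.701
Z_in = Z_0·(Z_L + jZ_0·tanβl)/(Z_0 + jZ_L·tanβl) = 40.7 + j44.9 Ω
Γ_s = (Z_in − Z_s)/(Z_in + Z_s) = (-34.3 + j44.9)/(116 + j44.9), |Γ_s| = 0.455
VSWR = (1 + |Γ_s|)/(1 − |Γ_s|)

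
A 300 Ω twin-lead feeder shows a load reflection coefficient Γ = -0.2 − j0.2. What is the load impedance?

Z_L ≈ 186 − j81.1 Ω

Z_L = Z_0·(1 + Γ)/(1 − Γ) = 300·(0.8 − j0.2)/(1.2 + j0.2)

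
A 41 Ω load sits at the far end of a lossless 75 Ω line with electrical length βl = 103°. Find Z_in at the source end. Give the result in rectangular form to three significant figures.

tan(βl) = tan(103°) = -4.33
Z_in = Z_0·(Z_L + jZ_0·tanβl)/(Z_0 + jZ_L·tanβl)
     = 75·(41 − j325)/(75 − j178)

Z_in ≈ 123 − j34.5 Ω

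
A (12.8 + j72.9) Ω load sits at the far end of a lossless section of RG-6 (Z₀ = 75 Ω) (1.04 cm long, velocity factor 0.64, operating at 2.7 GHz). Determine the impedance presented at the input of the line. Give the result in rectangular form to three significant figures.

Z_in ≈ 278 − j398 Ω

λ = v/f = 0.64·c / 2.7 GHz = 0.0711 m
βl = 2π·l/λ = 2π × 0.146 = 52.6°
tan(βl) = tan(52.6°) = 1.31
Z_in = Z_0·(Z_L + jZ_0·tanβl)/(Z_0 + jZ_L·tanβl)
     = 75·(12.8 + j171)/(-20.5 + j16.8)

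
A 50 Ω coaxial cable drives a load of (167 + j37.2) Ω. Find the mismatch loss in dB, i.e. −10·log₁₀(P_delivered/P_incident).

mismatch loss ≈ 1.62 dB

Γ = (117 + j37.2)/(217 + j37.2), |Γ| = 0.558
|Γ|² = 0.311, so P_del/P_inc = 1 − |Γ|² = 0.689
ML = −10·log₁₀(1 − |Γ|²)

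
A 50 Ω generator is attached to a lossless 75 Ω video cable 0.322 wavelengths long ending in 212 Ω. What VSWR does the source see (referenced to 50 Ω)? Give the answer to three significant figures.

βl = 2π × 0.322 = 116°
tan(βl) = -2.06
Z_in = Z_0·(Z_L + jZ_0·tanβl)/(Z_0 + jZ_L·tanβl) = 31.9 + j31 Ω
Γ_s = (Z_in − Z_s)/(Z_in + Z_s) = (-18.1 + j31)/(81.9 + j31), |Γ_s| = 0.41
VSWR = (1 + |Γ_s|)/(1 − |Γ_s|)

VSWR ≈ 2.39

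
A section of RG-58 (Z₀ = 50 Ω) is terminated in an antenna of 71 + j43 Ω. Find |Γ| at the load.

|Γ| ≈ 0.373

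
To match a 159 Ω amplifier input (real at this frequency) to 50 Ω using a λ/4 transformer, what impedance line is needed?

Z_qwt ≈ 89.2 Ω

Z_qwt = √(Z_0·R_L) = √(50 × 159) = √7950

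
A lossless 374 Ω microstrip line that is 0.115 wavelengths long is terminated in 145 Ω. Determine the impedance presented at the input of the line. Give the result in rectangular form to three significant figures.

βl = 2π × 0.115 = 41.4°
tan(βl) = tan(41.4°) = 0.882
Z_in = Z_0·(Z_L + jZ_0·tanβl)/(Z_0 + jZ_L·tanβl)
     = 374·(145 + j330)/(374 + j128)

Z_in ≈ 231 + j251 Ω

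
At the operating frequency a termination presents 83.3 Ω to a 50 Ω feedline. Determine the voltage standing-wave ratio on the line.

For a purely resistive load, VSWR = R_L/Z_0 or Z_0/R_L (whichever > 1) = 83.3/50

VSWR ≈ 1.67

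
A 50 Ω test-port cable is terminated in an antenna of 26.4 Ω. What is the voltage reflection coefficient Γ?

Γ = -0.309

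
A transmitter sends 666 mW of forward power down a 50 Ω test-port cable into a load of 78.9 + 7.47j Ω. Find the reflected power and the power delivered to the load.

|Γ| = |(28.9 + j7.47)/(128.9 + j7.47)| = 0.231
|Γ|² = 0.0534
P_refl = |Γ|²·P_inc = 35.6 mW, P_del = (1 − |Γ|²)·P_inc = 630 mW

P_reflected ≈ 35.6 mW; P_delivered ≈ 630 mW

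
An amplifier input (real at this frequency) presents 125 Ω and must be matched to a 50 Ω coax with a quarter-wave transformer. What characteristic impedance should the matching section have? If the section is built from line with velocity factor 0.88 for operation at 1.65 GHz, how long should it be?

Z_qwt ≈ 79.1 Ω; length ≈ 4 cm

Z_qwt = √(Z_0·R_L) = √(50 × 125) = √6250
λ = 0.88·c/f = 0.16 m, so l = λ/4 = 0.04 m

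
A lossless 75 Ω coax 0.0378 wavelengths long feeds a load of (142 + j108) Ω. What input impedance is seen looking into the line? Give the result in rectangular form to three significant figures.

Z_in ≈ 237 + j27 Ω

βl = 2π × 0.0378 = 13.6°
tan(βl) = tan(13.6°) = 0.242
Z_in = Z_0·(Z_L + jZ_0·tanβl)/(Z_0 + jZ_L·tanβl)
     = 75·(142 + j126)/(48.9 + j34.4)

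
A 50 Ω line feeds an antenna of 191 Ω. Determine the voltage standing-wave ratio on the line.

VSWR ≈ 3.82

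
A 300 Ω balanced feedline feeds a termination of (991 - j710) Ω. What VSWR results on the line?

VSWR ≈ 5.11

Γ = (Z_L − Z_0)/(Z_L + Z_0) = (691 − j710)/(1291 − j710)
|Γ| = 991/1470 = 0.672
VSWR = (1 + |Γ|)/(1 − |Γ|) = 1.67/0.328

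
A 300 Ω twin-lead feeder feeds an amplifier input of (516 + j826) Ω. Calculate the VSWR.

VSWR ≈ 6.56

Γ = (Z_L − Z_0)/(Z_L + Z_0) = (216 + j826)/(816 + j826)
|Γ| = 854/1160 = 0.735
VSWR = (1 + |Γ|)/(1 − |Γ|) = 1.74/0.265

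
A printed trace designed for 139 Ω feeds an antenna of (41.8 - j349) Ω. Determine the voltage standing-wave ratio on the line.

Γ = (Z_L − Z_0)/(Z_L + Z_0) = (-97.2 − j349)/(180.8 − j349)
|Γ| = 362/393 = 0.922
VSWR = (1 + |Γ|)/(1 − |Γ|) = 1.92/0.0783

VSWR ≈ 24.5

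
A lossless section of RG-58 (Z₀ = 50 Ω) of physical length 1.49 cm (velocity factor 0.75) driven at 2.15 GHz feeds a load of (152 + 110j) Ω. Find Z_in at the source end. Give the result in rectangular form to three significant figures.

λ = v/f = 0.75·c / 2.15 GHz = 0.105 m
βl = 2π·l/λ = 2π × 0.142 = 51.3°
tan(βl) = tan(51.3°) = 1.25
Z_in = Z_0·(Z_L + jZ_0·tanβl)/(Z_0 + jZ_L·tanβl)
     = 50·(152 + j172)/(-87.1 + j189)

Z_in ≈ 22.3 − j50.4 Ω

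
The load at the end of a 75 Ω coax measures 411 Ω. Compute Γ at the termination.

Γ = 0.691

Γ = (Z_L − Z_0)/(Z_L + Z_0) = (411 − 75)/(411 + 75) = 336/486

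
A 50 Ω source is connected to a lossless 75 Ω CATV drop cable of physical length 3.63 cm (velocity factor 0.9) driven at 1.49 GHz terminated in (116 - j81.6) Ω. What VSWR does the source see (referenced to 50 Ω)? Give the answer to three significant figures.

λ = v/f = 0.9·c / 1.49 GHz = 0.181 m
βl = 2π·l/λ = 2π × 0.2 = 72.1°
tan(βl) = 3.1
Z_in = Z_0·(Z_L + jZ_0·tanβl)/(Z_0 + jZ_L·tanβl) = 29.2 + j2.46 Ω
Γ_s = (Z_in − Z_s)/(Z_in + Z_s) = (-20.8 + j2.46)/(79.2 + j2.46), |Γ_s| = 0.264
VSWR = (1 + |Γ_s|)/(1 − |Γ_s|)

VSWR ≈ 1.72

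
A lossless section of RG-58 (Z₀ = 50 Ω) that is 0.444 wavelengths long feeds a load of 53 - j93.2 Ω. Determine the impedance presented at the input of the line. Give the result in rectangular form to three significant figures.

βl = 2π × 0.444 = 160°
tan(βl) = tan(160°) = -0.367
Z_in = Z_0·(Z_L + jZ_0·tanβl)/(Z_0 + jZ_L·tanβl)
     = 50·(53 − j112)/(15.8 − j19.5)

Z_in ≈ 240 − j58.1 Ω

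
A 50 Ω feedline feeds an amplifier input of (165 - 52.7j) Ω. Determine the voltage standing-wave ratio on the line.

Γ = (Z_L − Z_0)/(Z_L + Z_0) = (115 − j52.7)/(215 − j52.7)
|Γ| = 127/221 = 0.571
VSWR = (1 + |Γ|)/(1 − |Γ|) = 1.57/0.429

VSWR ≈ 3.67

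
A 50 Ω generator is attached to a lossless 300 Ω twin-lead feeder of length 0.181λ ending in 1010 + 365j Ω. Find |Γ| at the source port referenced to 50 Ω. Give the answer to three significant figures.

|Γ| ≈ 0.765

βl = 2π × 0.181 = 65.2°
tan(βl) = 2.16
Z_in = Z_0·(Z_L + jZ_0·tanβl)/(Z_0 + jZ_L·tanβl) = 103 − j162 Ω
Γ_s = (Z_in − Z_s)/(Z_in + Z_s) = (53 − j162)/(153 − j162), |Γ_s| = 0.765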